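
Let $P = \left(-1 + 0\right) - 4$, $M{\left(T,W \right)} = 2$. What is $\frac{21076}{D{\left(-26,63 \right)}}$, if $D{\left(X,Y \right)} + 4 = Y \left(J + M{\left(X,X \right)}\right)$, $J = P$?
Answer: $- \frac{21076}{193} \approx -109.2$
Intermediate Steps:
$P = -5$ ($P = -1 - 4 = -5$)
$J = -5$
$D{\left(X,Y \right)} = -4 - 3 Y$ ($D{\left(X,Y \right)} = -4 + Y \left(-5 + 2\right) = -4 + Y \left(-3\right) = -4 - 3 Y$)
$\frac{21076}{D{\left(-26,63 \right)}} = \frac{21076}{-4 - 189} = \frac{21076}{-193} = 21076 \left(- \frac{1}{193}\right) = - \frac{21076}{193}$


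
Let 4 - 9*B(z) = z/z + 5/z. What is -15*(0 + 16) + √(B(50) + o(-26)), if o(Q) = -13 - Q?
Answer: -240 + √11990/30 ≈ -236.35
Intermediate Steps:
B(z) = ⅓ - 5/(9*z) (B(z) = 4/9 - (z/z + 5/z)/9 = 4/9 - (1 + 5/z)/9 = 4/9 + (-⅑ - 5/(9*z)) = ⅓ - 5/(9*z))
-15*(0 + 16) + √(B(50) + o(-26)) = -15*(0 + 16) + √((⅑)*(-5 + 3*50)/50 + (-13 - 1*(-26))) = -15*16 + √((⅑)*(1/50)*(-5 + 150) + (-13 + 26)) = -240 + √((⅑)*(1/50)*145 + 13) = -240 + √(29/90 + 13) = -240 + √(1199/90) = -240 + √11990/30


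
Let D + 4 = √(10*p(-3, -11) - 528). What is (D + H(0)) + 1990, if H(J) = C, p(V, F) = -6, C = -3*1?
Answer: 1983 + 14*I*√3 ≈ 1983.0 + 24.249*I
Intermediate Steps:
C = -3
H(J) = -3
D = -4 + 14*I*√3 (D = -4 + √(10*(-6) - 528) = -4 + √(-60 - 528) = -4 + √(-588) = -4 + 14*I*√3 ≈ -4.0 + 24.249*I)
(D + H(0)) + 1990 = ((-4 + 14*I*√3) - 3) + 1990 = (-7 + 14*I*√3) + 1990 = 1983 + 14*I*√3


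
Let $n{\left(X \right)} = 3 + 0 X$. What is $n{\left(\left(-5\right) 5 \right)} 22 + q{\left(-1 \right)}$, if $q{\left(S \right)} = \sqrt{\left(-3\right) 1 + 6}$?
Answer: $66 + \sqrt{3} \approx 67.732$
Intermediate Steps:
$q{\left(S \right)} = \sqrt{3}$ ($q{\left(S \right)} = \sqrt{-3 + 6} = \sqrt{3}$)
$n{\left(X \right)} = 3$ ($n{\left(X \right)} = 3 + 0 = 3$)
$n{\left(\left(-5\right) 5 \right)} 22 + q{\left(-1 \right)} = 3 \cdot 22 + \sqrt{3} = 66 + \sqrt{3}$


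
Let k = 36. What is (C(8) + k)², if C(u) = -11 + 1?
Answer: 676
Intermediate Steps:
C(u) = -10
(C(8) + k)² = (-10 + 36)² = 26² = 676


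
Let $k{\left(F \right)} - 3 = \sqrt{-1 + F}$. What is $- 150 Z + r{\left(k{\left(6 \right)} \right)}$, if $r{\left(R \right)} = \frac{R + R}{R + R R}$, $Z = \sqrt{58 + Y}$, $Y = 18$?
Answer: $\frac{8}{11} - 300 \sqrt{19} - \frac{2 \sqrt{5}}{11} \approx -1307.3$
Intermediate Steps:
$k{\left(F \right)} = 3 + \sqrt{-1 + F}$
$Z = 2 \sqrt{19}$ ($Z = \sqrt{58 + 18} = \sqrt{76} = 2 \sqrt{19} \approx 8.7178$)
$r{\left(R \right)} = \frac{2 R}{R + R^{2}}$
$- 150 Z + r{\left(k{\left(6 \right)} \right)} = - 150 \cdot 2 \sqrt{19} + \frac{2}{1 + \left(3 + \sqrt{-1 + 6}\right)} = - 300 \sqrt{19} + \frac{2}{1 + \left(3 + \sqrt{5}\right)} = - 300 \sqrt{19} + \frac{2}{4 + \sqrt{5}}$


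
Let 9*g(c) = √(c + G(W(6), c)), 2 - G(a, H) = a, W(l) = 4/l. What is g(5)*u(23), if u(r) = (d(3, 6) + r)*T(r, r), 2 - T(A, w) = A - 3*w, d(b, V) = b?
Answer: 416*√57/9 ≈ 348.97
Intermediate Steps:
T(A, w) = 2 - A + 3*w (T(A, w) = 2 - (A - 3*w) = 2 + (-A + 3*w) = 2 - A + 3*w)
u(r) = (2 + 2*r)*(3 + r) (u(r) = (3 + r)*(2 - r + 3*r) = (3 + r)*(2 + 2*r) = (2 + 2*r)*(3 + r))
G(a, H) = 2 - a
g(c) = √(4/3 + c)/9 (g(c) = √(c + (2 - 4/6))/9 = √(c + (2 - 1*⅔))/9 = √(c + (2 - ⅔))/9 = √(c + 4/3)/9 = √(4/3 + c)/9)
g(5)*u(23) = (√(12 + 9*5)/27)*(2*(1 + 23)*(3 + 23)) = (√(12 + 45)/27)*(2*24*26) = (√57/27)*1248 = 416*√57/9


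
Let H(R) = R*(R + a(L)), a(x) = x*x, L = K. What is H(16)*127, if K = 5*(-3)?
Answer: 489712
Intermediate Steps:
K = -15
L = -15
a(x) = x²
H(R) = R*(225 + R) (H(R) = R*(R + (-15)²) = R*(R + 225) = R*(225 + R))
H(16)*127 = (16*(225 + 16))*127 = (16*241)*127 = 3856*127 = 489712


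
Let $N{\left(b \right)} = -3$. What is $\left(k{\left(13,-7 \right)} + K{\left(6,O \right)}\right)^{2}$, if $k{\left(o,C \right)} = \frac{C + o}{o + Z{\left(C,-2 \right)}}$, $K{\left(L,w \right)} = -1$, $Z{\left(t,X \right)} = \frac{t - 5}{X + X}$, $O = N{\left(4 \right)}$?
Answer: $\frac{25}{64} \approx 0.39063$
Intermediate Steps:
$O = -3$
$Z{\left(t,X \right)} = \frac{-5 + t}{2 X}$
$k{\left(o,C \right)} = \frac{C + o}{\frac{5}{4} + o - \frac{C}{4}}$ ($k{\left(o,C \right)} = \frac{C + o}{o + \frac{-5 + C}{2 \left(-2\right)}} = \frac{C + o}{o + \frac{1}{2} \left(- \frac{1}{2}\right) \left(-5 + C\right)} = \frac{C + o}{o - \left(- \frac{5}{4} + \frac{C}{4}\right)} = \frac{C + o}{\frac{5}{4} + o - \frac{C}{4}}$)
$\left(k{\left(13,-7 \right)} + K{\left(6,O \right)}\right)^{2} = \left(\frac{4 \left(-7 + 13\right)}{5 - -7 + 4 \cdot 13} - 1\right)^{2} = \left(4 \frac{1}{5 + 7 + 52} \cdot 6 - 1\right)^{2} = \left(4 \cdot \frac{1}{64} \cdot 6 - 1\right)^{2} = \left(\frac{3}{8} - 1\right)^{2} = \left(- \frac{5}{8}\right)^{2} = \frac{25}{64}$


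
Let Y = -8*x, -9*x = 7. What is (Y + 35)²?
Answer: 137641/81 ≈ 1699.3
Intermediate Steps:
x = -7/9 (x = -⅑*7 = -7/9 ≈ -0.77778)
Y = 56/9 (Y = -8*(-7/9) = 56/9 ≈ 6.2222)
(Y + 35)² = (56/9 + 35)² = (371/9)² = 137641/81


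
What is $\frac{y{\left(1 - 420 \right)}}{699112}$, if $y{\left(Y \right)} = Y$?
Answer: $- \frac{419}{699112} \approx -0.00059933$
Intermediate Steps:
$\frac{y{\left(1 - 420 \right)}}{699112} = \frac{1 - 420}{699112} = \left(1 - 420\right) \frac{1}{699112} = \left(-419\right) \frac{1}{699112} = - \frac{419}{699112}$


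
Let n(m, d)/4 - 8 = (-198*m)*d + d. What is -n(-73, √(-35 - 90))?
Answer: -32 - 289100*I*√5 ≈ -32.0 - 6.4645e+5*I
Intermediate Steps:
n(m, d) = 32 + 4*d - 792*d*m (n(m, d) = 32 + 4*((-198*m)*d + d) = 32 + 4*(-198*d*m + d) = 32 + 4*(d - 198*d*m) = 32 + (4*d - 792*d*m) = 32 + 4*d - 792*d*m)
-n(-73, √(-35 - 90)) = -(32 + 4*√(-35 - 90) - 792*√(-35 - 90)*(-73)) = -(32 + 4*√(-125) - 792*√(-125)*(-73)) = -(32 + 4*(5*I*√5) - 792*5*I*√5*(-73)) = -(32 + 20*I*√5 + 289080*I*√5) = -(32 + 289100*I*√5) = -32 - 289100*I*√5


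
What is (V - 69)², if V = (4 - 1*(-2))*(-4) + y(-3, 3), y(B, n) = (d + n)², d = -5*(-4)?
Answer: 190096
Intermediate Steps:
d = 20
y(B, n) = (20 + n)²
V = 505 (V = (4 - 1*(-2))*(-4) + (20 + 3)² = (4 + 2)*(-4) + 23² = 6*(-4) + 529 = -24 + 529 = 505)
(V - 69)² = (505 - 69)² = 436² = 190096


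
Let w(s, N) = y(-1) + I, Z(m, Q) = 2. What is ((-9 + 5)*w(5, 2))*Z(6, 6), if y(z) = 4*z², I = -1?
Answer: -24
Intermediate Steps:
w(s, N) = 3 (w(s, N) = 4*(-1)² - 1 = 4*1 - 1 = 4 - 1 = 3)
((-9 + 5)*w(5, 2))*Z(6, 6) = ((-9 + 5)*3)*2 = -4*3*2 = -12*2 = -24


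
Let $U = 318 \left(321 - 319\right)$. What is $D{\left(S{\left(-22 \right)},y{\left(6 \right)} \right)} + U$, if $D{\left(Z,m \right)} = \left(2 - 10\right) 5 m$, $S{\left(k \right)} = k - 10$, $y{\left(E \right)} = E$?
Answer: $396$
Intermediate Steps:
$U = 636$ ($U = 318 \cdot 2 = 636$)
$S{\left(k \right)} = -10 + k$ ($S{\left(k \right)} = k - 10 = -10 + k$)
$D{\left(Z,m \right)} = - 40 m$ ($D{\left(Z,m \right)} = - 8 \cdot 5 m = - 40 m$)
$D{\left(S{\left(-22 \right)},y{\left(6 \right)} \right)} + U = \left(-40\right) 6 + 636 = -240 + 636 = 396$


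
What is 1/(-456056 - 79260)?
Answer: -1/535316 ≈ -1.8681e-6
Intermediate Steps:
1/(-456056 - 79260) = 1/(-535316) = -1/535316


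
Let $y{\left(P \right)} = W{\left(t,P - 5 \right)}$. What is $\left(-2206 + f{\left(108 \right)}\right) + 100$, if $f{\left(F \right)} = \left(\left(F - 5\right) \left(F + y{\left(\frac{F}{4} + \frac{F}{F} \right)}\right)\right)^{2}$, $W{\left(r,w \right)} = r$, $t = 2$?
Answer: $128366794$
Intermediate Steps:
$y{\left(P \right)} = 2$
$f{\left(F \right)} = \left(-5 + F\right)^{2} \left(2 + F\right)^{2}$ ($f{\left(F \right)} = \left(\left(F - 5\right) \left(F + 2\right)\right)^{2} = \left(\left(-5 + F\right) \left(2 + F\right)\right)^{2} = \left(-5 + F\right)^{2} \left(2 + F\right)^{2}$)
$\left(-2206 + f{\left(108 \right)}\right) + 100 = \left(-2206 + \left(-5 + 108\right)^{2} \left(2 + 108\right)^{2}\right) + 100 = \left(-2206 + 103^{2} \cdot 110^{2}\right) + 100 = \left(-2206 + 10609 \cdot 12100\right) + 100 = \left(-2206 + 128368900\right) + 100 = 128366694 + 100 = 128366794$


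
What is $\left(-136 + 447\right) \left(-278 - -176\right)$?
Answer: $-31722$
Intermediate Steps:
$\left(-136 + 447\right) \left(-278 - -176\right) = 311 \left(-278 + 176\right) = 311 \left(-102\right) = -31722$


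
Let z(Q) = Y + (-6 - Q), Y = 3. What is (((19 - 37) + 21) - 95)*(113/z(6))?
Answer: 10396/9 ≈ 1155.1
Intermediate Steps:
z(Q) = -3 - Q (z(Q) = 3 + (-6 - Q) = -3 - Q)
(((19 - 37) + 21) - 95)*(113/z(6)) = (((19 - 37) + 21) - 95)*(113/(-3 - 1*6)) = ((-18 + 21) - 95)*(113/(-3 - 6)) = (3 - 95)*(113/(-9)) = -10396*(-1)/9 = -92*(-113/9) = 10396/9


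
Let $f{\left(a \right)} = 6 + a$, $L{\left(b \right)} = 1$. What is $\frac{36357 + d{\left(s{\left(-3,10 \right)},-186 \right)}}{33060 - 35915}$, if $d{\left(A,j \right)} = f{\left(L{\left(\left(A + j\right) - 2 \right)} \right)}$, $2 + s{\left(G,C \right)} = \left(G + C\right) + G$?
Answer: $- \frac{36364}{2855} \approx -12.737$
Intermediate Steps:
$s{\left(G,C \right)} = -2 + C + 2 G$ ($s{\left(G,C \right)} = -2 + \left(\left(G + C\right) + G\right) = -2 + \left(\left(C + G\right) + G\right) = -2 + \left(C + 2 G\right) = -2 + C + 2 G$)
$d{\left(A,j \right)} = 7$ ($d{\left(A,j \right)} = 6 + 1 = 7$)
$\frac{36357 + d{\left(s{\left(-3,10 \right)},-186 \right)}}{33060 - 35915} = \frac{36357 + 7}{33060 - 35915} = \frac{36364}{-2855} = 36364 \left(- \frac{1}{2855}\right) = - \frac{36364}{2855}$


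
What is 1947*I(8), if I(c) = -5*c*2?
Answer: -155760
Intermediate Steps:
I(c) = -10*c
1947*I(8) = 1947*(-10*8) = 1947*(-80) = -155760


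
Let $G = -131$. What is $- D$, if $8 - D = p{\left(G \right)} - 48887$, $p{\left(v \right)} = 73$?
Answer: $-48822$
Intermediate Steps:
$D = 48822$ ($D = 8 - \left(73 - 48887\right) = 8 - -48814 = 8 + 48814 = 48822$)
$- D = \left(-1\right) 48822 = -48822$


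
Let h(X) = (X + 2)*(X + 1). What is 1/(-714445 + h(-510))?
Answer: -1/455873 ≈ -2.1936e-6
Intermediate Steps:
h(X) = (1 + X)*(2 + X) (h(X) = (2 + X)*(1 + X) = (1 + X)*(2 + X))
1/(-714445 + h(-510)) = 1/(-714445 + (2 + (-510)² + 3*(-510))) = 1/(-714445 + (2 + 260100 - 1530)) = 1/(-714445 + 258572) = 1/(-455873) = -1/455873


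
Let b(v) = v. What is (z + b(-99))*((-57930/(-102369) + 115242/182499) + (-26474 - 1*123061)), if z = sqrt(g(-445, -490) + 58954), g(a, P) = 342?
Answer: 30729890494750887/2075804459 - 1241611737161652*sqrt(3706)/2075804459 ≈ -2.1609e+7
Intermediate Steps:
z = 4*sqrt(3706) (z = sqrt(342 + 58954) = sqrt(59296) = 4*sqrt(3706) ≈ 243.51)
(z + b(-99))*((-57930/(-102369) + 115242/182499) + (-26474 - 1*123061)) = (4*sqrt(3706) - 99)*((-57930/(-102369) + 115242/182499) + (-26474 - 1*123061)) = (-99 + 4*sqrt(3706))*((-57930*(-1/102369) + 115242*(1/182499)) + (-26474 - 123061)) = (-99 + 4*sqrt(3706))*((19310/34123 + 38414/60833) - 149535) = (-99 + 4*sqrt(3706))*(2485486152/2075804459 - 149535) = (-99 + 4*sqrt(3706))*(-310402934290413/2075804459) = 30729890494750887/2075804459 - 1241611737161652*sqrt(3706)/2075804459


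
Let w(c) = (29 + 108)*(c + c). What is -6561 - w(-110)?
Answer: 23579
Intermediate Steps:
w(c) = 274*c (w(c) = 137*(2*c) = 274*c)
-6561 - w(-110) = -6561 - 274*(-110) = -6561 - 1*(-30140) = -6561 + 30140 = 23579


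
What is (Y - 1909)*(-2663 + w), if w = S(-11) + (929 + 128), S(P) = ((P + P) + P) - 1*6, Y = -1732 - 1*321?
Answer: 6517490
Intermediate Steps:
Y = -2053 (Y = -1732 - 321 = -2053)
S(P) = -6 + 3*P (S(P) = (2*P + P) - 6 = 3*P - 6 = -6 + 3*P)
w = 1018 (w = (-6 + 3*(-11)) + (929 + 128) = (-6 - 33) + 1057 = -39 + 1057 = 1018)
(Y - 1909)*(-2663 + w) = (-2053 - 1909)*(-2663 + 1018) = -3962*(-1645) = 6517490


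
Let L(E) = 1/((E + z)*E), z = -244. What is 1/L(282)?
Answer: 10716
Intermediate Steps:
L(E) = 1/(E*(-244 + E)) (L(E) = 1/((E - 244)*E) = 1/((-244 + E)*E) = 1/(E*(-244 + E)))
1/L(282) = 1/(1/(282*(-244 + 282))) = 1/((1/282)/38) = 1/((1/282)*(1/38)) = 1/(1/10716) = 10716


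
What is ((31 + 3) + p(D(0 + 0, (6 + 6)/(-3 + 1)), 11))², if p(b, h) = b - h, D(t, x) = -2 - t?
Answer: 441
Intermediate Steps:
((31 + 3) + p(D(0 + 0, (6 + 6)/(-3 + 1)), 11))² = ((31 + 3) + ((-2 - (0 + 0)) - 1*11))² = (34 + ((-2 - 1*0) - 11))² = (34 + ((-2 + 0) - 11))² = (34 + (-2 - 11))² = (34 - 13)² = 21² = 441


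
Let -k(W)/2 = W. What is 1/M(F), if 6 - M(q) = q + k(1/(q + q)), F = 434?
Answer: -434/185751 ≈ -0.0023365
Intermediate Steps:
k(W) = -2*W
M(q) = 6 + 1/q - q (M(q) = 6 - (q - 2/(q + q)) = 6 - (q - 2*1/(2*q)) = 6 - (q - 1/q) = 6 + (1/q - q) = 6 + 1/q - q)
1/M(F) = 1/(6 + 1/434 - 1*434) = 1/(6 + 1/434 - 434) = 1/(-185751/434) = -434/185751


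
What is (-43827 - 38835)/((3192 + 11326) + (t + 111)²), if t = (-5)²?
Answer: -41331/16507 ≈ -2.5038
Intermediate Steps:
t = 25
(-43827 - 38835)/((3192 + 11326) + (t + 111)²) = (-43827 - 38835)/((3192 + 11326) + (25 + 111)²) = -82662/(14518 + 136²) = -82662/(14518 + 18496) = -82662/33014 = -82662*1/33014 = -41331/16507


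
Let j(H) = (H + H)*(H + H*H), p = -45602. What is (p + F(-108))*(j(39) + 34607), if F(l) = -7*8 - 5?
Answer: -7136533281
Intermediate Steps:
F(l) = -61 (F(l) = -56 - 5 = -61)
j(H) = 2*H*(H + H**2) (j(H) = (2*H)*(H + H**2) = 2*H*(H + H**2))
(p + F(-108))*(j(39) + 34607) = (-45602 - 61)*(2*39**2*(1 + 39) + 34607) = -45663*(2*1521*40 + 34607) = -45663*(121680 + 34607) = -45663*156287 = -7136533281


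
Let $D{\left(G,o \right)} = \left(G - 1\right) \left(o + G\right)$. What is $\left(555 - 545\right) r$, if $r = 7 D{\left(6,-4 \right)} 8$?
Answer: $5600$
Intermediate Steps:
$D{\left(G,o \right)} = \left(-1 + G\right) \left(G + o\right)$
$r = 560$ ($r = 7 \left(6^{2} - 6 - -4 + 6 \left(-4\right)\right) 8 = 7 \left(36 - 6 + 4 - 24\right) 8 = 7 \cdot 10 \cdot 8 = 70 \cdot 8 = 560$)
$\left(555 - 545\right) r = \left(555 - 545\right) 560 = 10 \cdot 560 = 5600$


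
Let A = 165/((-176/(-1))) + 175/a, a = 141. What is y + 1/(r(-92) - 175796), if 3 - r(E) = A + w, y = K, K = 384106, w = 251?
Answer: 152551607712718/397160179 ≈ 3.8411e+5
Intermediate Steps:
A = 4915/2256 (A = 165/((-176/(-1))) + 175/141 = 165/((-176*(-1))) + 175*(1/141) = 165/176 + 175/141 = 165*(1/176) + 175/141 = 15/16 + 175/141 = 4915/2256 ≈ 2.1786)
y = 384106
r(E) = -564403/2256 (r(E) = 3 - (4915/2256 + 251) = 3 - 1*571171/2256 = 3 - 571171/2256 = -564403/2256)
y + 1/(r(-92) - 175796) = 384106 + 1/(-564403/2256 - 175796) = 384106 + 1/(-397160179/2256) = 384106 - 2256/397160179 = 152551607712718/397160179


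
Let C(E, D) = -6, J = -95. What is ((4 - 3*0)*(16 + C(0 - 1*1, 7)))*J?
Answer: -3800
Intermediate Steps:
((4 - 3*0)*(16 + C(0 - 1*1, 7)))*J = ((4 - 3*0)*(16 - 6))*(-95) = ((4 + 0)*10)*(-95) = (4*10)*(-95) = 40*(-95) = -3800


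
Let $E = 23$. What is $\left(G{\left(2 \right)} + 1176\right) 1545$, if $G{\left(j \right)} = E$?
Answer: $1852455$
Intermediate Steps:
$G{\left(j \right)} = 23$
$\left(G{\left(2 \right)} + 1176\right) 1545 = \left(23 + 1176\right) 1545 = 1199 \cdot 1545 = 1852455$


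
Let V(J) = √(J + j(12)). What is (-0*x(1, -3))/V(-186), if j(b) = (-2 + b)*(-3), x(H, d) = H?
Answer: 0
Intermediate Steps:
j(b) = 6 - 3*b
V(J) = √(-30 + J) (V(J) = √(J + (6 - 3*12)) = √(J + (6 - 36)) = √(J - 30) = √(-30 + J))
(-0*x(1, -3))/V(-186) = (-0)/(√(-30 - 186)) = (-3246*0)/(√(-216)) = 0/((6*I*√6)) = 0*(-I*√6/36) = 0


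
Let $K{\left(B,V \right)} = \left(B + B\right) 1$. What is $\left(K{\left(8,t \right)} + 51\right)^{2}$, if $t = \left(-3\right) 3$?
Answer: $4489$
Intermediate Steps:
$t = -9$
$K{\left(B,V \right)} = 2 B$ ($K{\left(B,V \right)} = 2 B 1 = 2 B$)
$\left(K{\left(8,t \right)} + 51\right)^{2} = \left(2 \cdot 8 + 51\right)^{2} = \left(16 + 51\right)^{2} = 67^{2} = 4489$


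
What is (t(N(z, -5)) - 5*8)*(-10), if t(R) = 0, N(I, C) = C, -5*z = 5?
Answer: 400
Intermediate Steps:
z = -1 (z = -⅕*5 = -1)
(t(N(z, -5)) - 5*8)*(-10) = (0 - 5*8)*(-10) = (0 - 40)*(-10) = -40*(-10) = 400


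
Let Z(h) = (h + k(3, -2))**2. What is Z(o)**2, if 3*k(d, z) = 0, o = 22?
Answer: 234256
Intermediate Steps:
k(d, z) = 0 (k(d, z) = (1/3)*0 = 0)
Z(h) = h**2 (Z(h) = (h + 0)**2 = h**2)
Z(o)**2 = (22**2)**2 = 484**2 = 234256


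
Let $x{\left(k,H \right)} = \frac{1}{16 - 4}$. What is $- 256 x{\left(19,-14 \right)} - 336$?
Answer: $- \frac{1072}{3} \approx -357.33$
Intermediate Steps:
$x{\left(k,H \right)} = \frac{1}{12}$
$- 256 x{\left(19,-14 \right)} - 336 = \left(-256\right) \frac{1}{12} - 336 = - \frac{64}{3} - 336 = - \frac{1072}{3}$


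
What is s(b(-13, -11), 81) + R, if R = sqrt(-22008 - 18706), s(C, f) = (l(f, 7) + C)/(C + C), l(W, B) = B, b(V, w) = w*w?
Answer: 64/121 + I*sqrt(40714) ≈ 0.52893 + 201.78*I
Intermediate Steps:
b(V, w) = w**2
s(C, f) = (7 + C)/(2*C) (s(C, f) = (7 + C)/(C + C) = (7 + C)/((2*C)) = (7 + C)*(1/(2*C)) = (7 + C)/(2*C))
R = I*sqrt(40714) (R = sqrt(-40714) = I*sqrt(40714) ≈ 201.78*I)
s(b(-13, -11), 81) + R = (7 + (-11)**2)/(2*((-11)**2)) + I*sqrt(40714) = (1/2)*(7 + 121)/121 + I*sqrt(40714) = (1/2)*(1/121)*128 + I*sqrt(40714) = 64/121 + I*sqrt(40714)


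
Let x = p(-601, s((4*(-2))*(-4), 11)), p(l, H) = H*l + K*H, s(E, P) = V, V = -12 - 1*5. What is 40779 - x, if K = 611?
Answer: 40949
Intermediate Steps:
V = -17 (V = -12 - 5 = -17)
s(E, P) = -17
p(l, H) = 611*H + H*l (p(l, H) = H*l + 611*H = 611*H + H*l)
x = -170 (x = -17*(611 - 601) = -17*10 = -170)
40779 - x = 40779 - 1*(-170) = 40779 + 170 = 40949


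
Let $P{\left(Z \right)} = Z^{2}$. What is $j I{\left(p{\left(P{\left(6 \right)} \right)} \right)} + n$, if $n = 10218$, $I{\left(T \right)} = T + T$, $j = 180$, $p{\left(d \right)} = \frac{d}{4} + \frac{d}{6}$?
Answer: $15618$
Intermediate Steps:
$p{\left(d \right)} = \frac{5 d}{12}$ ($p{\left(d \right)} = d \frac{1}{4} + d \frac{1}{6} = \frac{d}{4} + \frac{d}{6} = \frac{5 d}{12}$)
$I{\left(T \right)} = 2 T$
$j I{\left(p{\left(P{\left(6 \right)} \right)} \right)} + n = 180 \cdot 2 \frac{5 \cdot 6^{2}}{12} + 10218 = 180 \cdot 2 \cdot \frac{5}{12} \cdot 36 + 10218 = 180 \cdot 2 \cdot 15 + 10218 = 180 \cdot 30 + 10218 = 5400 + 10218 = 15618$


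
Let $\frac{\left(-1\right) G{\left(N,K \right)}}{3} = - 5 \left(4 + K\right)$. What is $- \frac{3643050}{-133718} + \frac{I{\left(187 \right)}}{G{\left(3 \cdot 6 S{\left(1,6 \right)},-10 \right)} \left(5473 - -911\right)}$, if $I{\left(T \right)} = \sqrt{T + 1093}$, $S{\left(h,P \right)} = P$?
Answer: $\frac{1821525}{66859} - \frac{\sqrt{5}}{35910} \approx 27.244$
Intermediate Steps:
$G{\left(N,K \right)} = 60 + 15 K$ ($G{\left(N,K \right)} = - 3 \left(- 5 \left(4 + K\right)\right) = - 3 \left(-20 - 5 K\right) = 60 + 15 K$)
$I{\left(T \right)} = \sqrt{1093 + T}$
$- \frac{3643050}{-133718} + \frac{I{\left(187 \right)}}{G{\left(3 \cdot 6 S{\left(1,6 \right)},-10 \right)} \left(5473 - -911\right)} = - \frac{3643050}{-133718} + \frac{\sqrt{1093 + 187}}{\left(60 + 15 \left(-10\right)\right) \left(5473 - -911\right)} = \left(-3643050\right) \left(- \frac{1}{133718}\right) + \frac{\sqrt{1280}}{\left(60 - 150\right) \left(5473 + 911\right)} = \frac{1821525}{66859} + \frac{16 \sqrt{5}}{\left(-90\right) 6384} = \frac{1821525}{66859} + \frac{16 \sqrt{5}}{-574560} = \frac{1821525}{66859} + 16 \sqrt{5} \left(- \frac{1}{574560}\right) = \frac{1821525}{66859} - \frac{\sqrt{5}}{35910}$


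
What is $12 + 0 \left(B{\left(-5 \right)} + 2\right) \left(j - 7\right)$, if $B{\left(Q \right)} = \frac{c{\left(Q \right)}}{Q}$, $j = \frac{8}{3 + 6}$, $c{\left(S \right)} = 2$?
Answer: $12$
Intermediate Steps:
$j = \frac{8}{9} \approx 0.88889$
$B{\left(Q \right)} = \frac{2}{Q}$
$12 + 0 \left(B{\left(-5 \right)} + 2\right) \left(j - 7\right) = 12 + 0 \left(\frac{2}{-5} + 2\right) \left(\frac{8}{9} - 7\right) = 12 + 0 \left(2 \left(- \frac{1}{5}\right) + 2\right) \left(- \frac{55}{9}\right) = 12 + 0 \left(- \frac{2}{5} + 2\right) \left(- \frac{55}{9}\right) = 12 + 0 \cdot \frac{8}{5} \left(- \frac{55}{9}\right) = 12 + 0 \left(- \frac{88}{9}\right) = 12 + 0 = 12$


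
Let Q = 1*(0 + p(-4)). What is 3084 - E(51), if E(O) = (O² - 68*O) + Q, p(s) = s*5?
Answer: 3971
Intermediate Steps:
p(s) = 5*s
Q = -20 (Q = 1*(0 + 5*(-4)) = 1*(0 - 20) = 1*(-20) = -20)
E(O) = -20 + O² - 68*O (E(O) = (O² - 68*O) - 20 = -20 + O² - 68*O)
3084 - E(51) = 3084 - (-20 + 51² - 68*51) = 3084 - (-20 + 2601 - 3468) = 3084 - 1*(-887) = 3084 + 887 = 3971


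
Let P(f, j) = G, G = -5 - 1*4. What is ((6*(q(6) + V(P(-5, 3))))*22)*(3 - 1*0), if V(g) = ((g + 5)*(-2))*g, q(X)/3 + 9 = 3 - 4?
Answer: -40392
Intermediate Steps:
q(X) = -30 (q(X) = -27 + 3*(3 - 4) = -27 + 3*(-1) = -27 - 3 = -30)
G = -9 (G = -5 - 4 = -9)
P(f, j) = -9
V(g) = g*(-10 - 2*g) (V(g) = ((5 + g)*(-2))*g = (-10 - 2*g)*g = g*(-10 - 2*g))
((6*(q(6) + V(P(-5, 3))))*22)*(3 - 1*0) = ((6*(-30 - 2*(-9)*(5 - 9)))*22)*(3 - 1*0) = ((6*(-30 - 2*(-9)*(-4)))*22)*(3 + 0) = ((6*(-30 - 72))*22)*3 = ((6*(-102))*22)*3 = -612*22*3 = -13464*3 = -40392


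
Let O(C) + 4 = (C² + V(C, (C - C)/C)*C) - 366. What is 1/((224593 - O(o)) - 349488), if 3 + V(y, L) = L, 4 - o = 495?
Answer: -1/367079 ≈ -2.7242e-6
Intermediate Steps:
o = -491 (o = 4 - 1*495 = 4 - 495 = -491)
V(y, L) = -3 + L
O(C) = -370 + C² - 3*C (O(C) = -4 + ((C² + (-3 + (C - C)/C)*C) - 366) = -4 + ((C² + (-3 + 0/C)*C) - 366) = -4 + ((C² + (-3 + 0)*C) - 366) = -4 + ((C² - 3*C) - 366) = -4 + (-366 + C² - 3*C) = -370 + C² - 3*C)
1/((224593 - O(o)) - 349488) = 1/((224593 - (-370 + (-491)² - 3*(-491))) - 349488) = 1/((224593 - (-370 + 241081 + 1473)) - 349488) = 1/((224593 - 1*242184) - 349488) = 1/((224593 - 242184) - 349488) = 1/(-17591 - 349488) = 1/(-367079) = -1/367079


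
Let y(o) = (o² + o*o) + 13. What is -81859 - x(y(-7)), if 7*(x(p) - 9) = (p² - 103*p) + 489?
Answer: -574453/7 ≈ -82065.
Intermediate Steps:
y(o) = 13 + 2*o² (y(o) = (o² + o²) + 13 = 2*o² + 13 = 13 + 2*o²)
x(p) = 552/7 - 103*p/7 + p²/7 (x(p) = 9 + ((p² - 103*p) + 489)/7 = 9 + (489 + p² - 103*p)/7 = 9 + (489/7 - 103*p/7 + p²/7) = 552/7 - 103*p/7 + p²/7)
-81859 - x(y(-7)) = -81859 - (552/7 - 103*(13 + 2*(-7)²)/7 + (13 + 2*(-7)²)²/7) = -81859 - (552/7 - 103*(13 + 2*49)/7 + (13 + 2*49)²/7) = -81859 - (552/7 - 103*(13 + 98)/7 + (13 + 98)²/7) = -81859 - (552/7 - 103/7*111 + (⅐)*111²) = -81859 - (552/7 - 11433/7 + (⅐)*12321) = -81859 - (552/7 - 11433/7 + 12321/7) = -81859 - 1*1440/7 = -81859 - 1440/7 = -574453/7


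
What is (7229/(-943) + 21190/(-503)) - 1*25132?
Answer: -11944454785/474329 ≈ -25182.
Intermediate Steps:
(7229/(-943) + 21190/(-503)) - 1*25132 = (7229*(-1/943) + 21190*(-1/503)) - 25132 = (-7229/943 - 21190/503) - 25132 = -23618357/474329 - 25132 = -11944454785/474329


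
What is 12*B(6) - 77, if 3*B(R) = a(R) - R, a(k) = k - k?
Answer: -101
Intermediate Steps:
a(k) = 0
B(R) = -R/3 (B(R) = (0 - R)/3 = (-R)/3 = -R/3)
12*B(6) - 77 = 12*(-⅓*6) - 77 = 12*(-2) - 77 = -24 - 77 = -101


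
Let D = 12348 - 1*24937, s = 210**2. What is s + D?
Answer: 31511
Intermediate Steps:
s = 44100
D = -12589 (D = 12348 - 24937 = -12589)
s + D = 44100 - 12589 = 31511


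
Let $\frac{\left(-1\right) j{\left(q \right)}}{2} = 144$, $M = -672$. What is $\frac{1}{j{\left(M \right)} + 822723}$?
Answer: $\frac{1}{822435} \approx 1.2159 \cdot 10^{-6}$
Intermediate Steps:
$j{\left(q \right)} = -288$ ($j{\left(q \right)} = \left(-2\right) 144 = -288$)
$\frac{1}{j{\left(M \right)} + 822723} = \frac{1}{-288 + 822723} = \frac{1}{822435}$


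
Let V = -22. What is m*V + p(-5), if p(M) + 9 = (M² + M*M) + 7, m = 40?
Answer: -832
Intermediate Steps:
p(M) = -2 + 2*M² (p(M) = -9 + ((M² + M*M) + 7) = -9 + ((M² + M²) + 7) = -9 + (2*M² + 7) = -9 + (7 + 2*M²) = -2 + 2*M²)
m*V + p(-5) = 40*(-22) + (-2 + 2*(-5)²) = -880 + (-2 + 2*25) = -880 + (-2 + 50) = -880 + 48 = -832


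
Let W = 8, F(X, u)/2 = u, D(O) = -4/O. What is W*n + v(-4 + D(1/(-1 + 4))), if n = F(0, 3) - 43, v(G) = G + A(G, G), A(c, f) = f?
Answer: -328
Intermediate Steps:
F(X, u) = 2*u
v(G) = 2*G (v(G) = G + G = 2*G)
n = -37 (n = 2*3 - 43 = 6 - 43 = -37)
W*n + v(-4 + D(1/(-1 + 4))) = 8*(-37) + 2*(-4 - 4/(1/(-1 + 4))) = -296 + 2*(-4 - 4/(1/3)) = -296 + 2*(-4 - 4/⅓) = -296 + 2*(-4 - 4*3) = -296 + 2*(-4 - 12) = -296 + 2*(-16) = -296 - 32 = -328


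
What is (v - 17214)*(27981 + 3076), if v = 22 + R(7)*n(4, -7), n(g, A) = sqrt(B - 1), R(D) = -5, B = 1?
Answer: -533931944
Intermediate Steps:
n(g, A) = 0 (n(g, A) = sqrt(1 - 1) = sqrt(0) = 0)
v = 22 (v = 22 - 5*0 = 22 + 0 = 22)
(v - 17214)*(27981 + 3076) = (22 - 17214)*(27981 + 3076) = -17192*31057 = -533931944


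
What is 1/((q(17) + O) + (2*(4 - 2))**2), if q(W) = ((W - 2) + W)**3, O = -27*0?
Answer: 1/32784 ≈ 3.0503e-5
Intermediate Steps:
O = 0
q(W) = (-2 + 2*W)**3 (q(W) = ((-2 + W) + W)**3 = (-2 + 2*W)**3)
1/((q(17) + O) + (2*(4 - 2))**2) = 1/((8*(-1 + 17)**3 + 0) + (2*(4 - 2))**2) = 1/((8*16**3 + 0) + (2*2)**2) = 1/((8*4096 + 0) + 4**2) = 1/((32768 + 0) + 16) = 1/(32768 + 16) = 1/32784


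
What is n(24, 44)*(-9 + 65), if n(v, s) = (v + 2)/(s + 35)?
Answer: 1456/79 ≈ 18.430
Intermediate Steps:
n(v, s) = (2 + v)/(35 + s)
n(24, 44)*(-9 + 65) = ((2 + 24)/(35 + 44))*(-9 + 65) = (26/79)*56 = 1456/79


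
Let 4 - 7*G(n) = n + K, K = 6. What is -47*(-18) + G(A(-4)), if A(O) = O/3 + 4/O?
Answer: 17767/21 ≈ 846.05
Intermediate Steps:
A(O) = 4/O + O/3 (A(O) = O*(⅓) + 4/O = O/3 + 4/O = 4/O + O/3)
G(n) = -2/7 - n/7 (G(n) = 4/7 - (n + 6)/7 = 4/7 - (6 + n)/7 = 4/7 + (-6/7 - n/7) = -2/7 - n/7)
-47*(-18) + G(A(-4)) = -47*(-18) + (-2/7 - (4/(-4) + (⅓)*(-4))/7) = 846 + (-2/7 - (4*(-¼) - 4/3)/7) = 846 + (-2/7 - (-1 - 4/3)/7) = 846 + (-2/7 - ⅐*(-7/3)) = 846 + (-2/7 + ⅓) = 846 + 1/21 = 17767/21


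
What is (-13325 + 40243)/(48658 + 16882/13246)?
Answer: 178277914/322270375 ≈ 0.55319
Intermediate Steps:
(-13325 + 40243)/(48658 + 16882/13246) = 26918/(48658 + 16882*(1/13246)) = 26918/(48658 + 8441/6623) = 26918/(322270375/6623) = 26918*(6623/322270375) = 178277914/322270375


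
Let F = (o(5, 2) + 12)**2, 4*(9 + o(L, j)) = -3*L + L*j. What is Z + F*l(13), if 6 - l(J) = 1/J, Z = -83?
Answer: -13491/208 ≈ -64.861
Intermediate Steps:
o(L, j) = -9 - 3*L/4 + L*j/4 (o(L, j) = -9 + (-3*L + L*j)/4 = -9 + (-3*L/4 + L*j/4) = -9 - 3*L/4 + L*j/4)
l(J) = 6 - 1/J
F = 49/16 (F = ((-9 - 3/4*5 + (1/4)*5*2) + 12)**2 = ((-9 - 15/4 + 5/2) + 12)**2 = (-41/4 + 12)**2 = (7/4)**2 = 49/16 ≈ 3.0625)
Z + F*l(13) = -83 + 49*(6 - 1/13)/16 = -83 + (49/16)*(77/13) = -83 + 3773/208 = -13491/208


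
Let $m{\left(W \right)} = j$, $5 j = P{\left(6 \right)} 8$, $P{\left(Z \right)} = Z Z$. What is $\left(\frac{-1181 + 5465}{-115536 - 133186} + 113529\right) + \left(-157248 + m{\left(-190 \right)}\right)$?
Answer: $- \frac{27148887537}{621805} \approx -43661.0$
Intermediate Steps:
$P{\left(Z \right)} = Z^{2}$
$j = \frac{288}{5}$ ($j = \frac{6^{2} \cdot 8}{5} = \frac{36 \cdot 8}{5} = \frac{1}{5} \cdot 288 = \frac{288}{5} \approx 57.6$)
$m{\left(W \right)} = \frac{288}{5}$
$\left(\frac{-1181 + 5465}{-115536 - 133186} + 113529\right) + \left(-157248 + m{\left(-190 \right)}\right) = \left(\frac{-1181 + 5465}{-115536 - 133186} + 113529\right) + \left(-157248 + \frac{288}{5}\right) = \left(\frac{4284}{-248722} + 113529\right) - \frac{785952}{5} = \left(4284 \left(- \frac{1}{248722}\right) + 113529\right) - \frac{785952}{5} = \left(- \frac{2142}{124361} + 113529\right) - \frac{785952}{5} = \frac{14118577827}{124361} - \frac{785952}{5} = - \frac{27148887537}{621805}$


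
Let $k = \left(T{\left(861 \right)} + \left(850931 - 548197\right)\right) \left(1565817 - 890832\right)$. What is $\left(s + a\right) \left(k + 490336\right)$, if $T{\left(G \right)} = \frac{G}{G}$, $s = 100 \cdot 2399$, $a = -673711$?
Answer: $-88645839598929221$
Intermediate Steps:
$s = 239900$
$T{\left(G \right)} = 1$
$k = 204341583975$ ($k = \left(1 + \left(850931 - 548197\right)\right) \left(1565817 - 890832\right) = \left(1 + 302734\right) 674985 = 302735 \cdot 674985 = 204341583975$)
$\left(s + a\right) \left(k + 490336\right) = \left(239900 - 673711\right) \left(204341583975 + 490336\right) = \left(-433811\right) 204342074311 = -88645839598929221$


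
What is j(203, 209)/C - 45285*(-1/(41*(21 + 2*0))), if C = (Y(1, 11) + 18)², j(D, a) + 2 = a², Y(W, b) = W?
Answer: 17985168/103607 ≈ 173.59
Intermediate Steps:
j(D, a) = -2 + a²
C = 361 (C = (1 + 18)² = 19² = 361)
j(203, 209)/C - 45285*(-1/(41*(21 + 2*0))) = (-2 + 209²)/361 - 45285*(-1/(41*(21 + 2*0))) = (-2 + 43681)*(1/361) - 45285*(-1/(41*(21 + 0))) = 43679*(1/361) - 45285/((-41*21)) = 43679/361 - 45285/(-861) = 43679/361 - 45285*(-1/861) = 43679/361 + 15095/287 = 17985168/103607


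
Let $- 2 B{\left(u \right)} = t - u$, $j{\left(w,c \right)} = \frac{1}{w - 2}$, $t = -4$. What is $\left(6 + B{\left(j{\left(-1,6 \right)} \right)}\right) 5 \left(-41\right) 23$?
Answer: $- \frac{221605}{6} \approx -36934.0$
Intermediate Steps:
$j{\left(w,c \right)} = \frac{1}{-2 + w}$
$B{\left(u \right)} = 2 + \frac{u}{2}$ ($B{\left(u \right)} = - \frac{-4 - u}{2} = 2 + \frac{u}{2}$)
$\left(6 + B{\left(j{\left(-1,6 \right)} \right)}\right) 5 \left(-41\right) 23 = \left(6 + \left(2 + \frac{1}{2 \left(-2 - 1\right)}\right)\right) 5 \left(-41\right) 23 = \left(6 + \left(2 + \frac{1}{2 \left(-3\right)}\right)\right) 5 \left(-41\right) 23 = \left(6 + \left(2 + \frac{1}{2} \left(- \frac{1}{3}\right)\right)\right) 5 \left(-41\right) 23 = \left(6 + \left(2 - \frac{1}{6}\right)\right) 5 \left(-41\right) 23 = \left(6 + \frac{11}{6}\right) 5 \left(-41\right) 23 = \frac{47}{6} \cdot 5 \left(-41\right) 23 = \frac{235}{6} \left(-41\right) 23 = \left(- \frac{9635}{6}\right) 23 = - \frac{221605}{6}$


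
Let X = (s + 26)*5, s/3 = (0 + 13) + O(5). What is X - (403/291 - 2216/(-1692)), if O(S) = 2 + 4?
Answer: 16917304/41031 ≈ 412.31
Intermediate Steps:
O(S) = 6
s = 57 (s = 3*((0 + 13) + 6) = 3*(13 + 6) = 3*19 = 57)
X = 415 (X = (57 + 26)*5 = 83*5 = 415)
X - (403/291 - 2216/(-1692)) = 415 - (403/291 - 2216/(-1692)) = 415 - (403*(1/291) - 2216*(-1/1692)) = 415 - (403/291 + 554/423) = 415 - 1*110561/41031 = 415 - 110561/41031 = 16917304/41031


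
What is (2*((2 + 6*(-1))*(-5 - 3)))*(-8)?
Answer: -512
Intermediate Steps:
(2*((2 + 6*(-1))*(-5 - 3)))*(-8) = (2*((2 - 6)*(-8)))*(-8) = (2*(-4*(-8)))*(-8) = (2*32)*(-8) = 64*(-8) = -512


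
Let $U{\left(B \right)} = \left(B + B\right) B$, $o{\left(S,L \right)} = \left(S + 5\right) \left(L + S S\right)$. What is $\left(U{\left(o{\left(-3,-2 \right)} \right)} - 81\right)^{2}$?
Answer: $96721$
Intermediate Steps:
$o{\left(S,L \right)} = \left(5 + S\right) \left(L + S^{2}\right)$
$U{\left(B \right)} = 2 B^{2}$ ($U{\left(B \right)} = 2 B B = 2 B^{2}$)
$\left(U{\left(o{\left(-3,-2 \right)} \right)} - 81\right)^{2} = \left(2 \left(\left(-3\right)^{3} + 5 \left(-2\right) + 5 \left(-3\right)^{2} - -6\right)^{2} - 81\right)^{2} = \left(2 \left(-27 - 10 + 5 \cdot 9 + 6\right)^{2} - 81\right)^{2} = \left(2 \left(-27 - 10 + 45 + 6\right)^{2} - 81\right)^{2} = \left(2 \cdot 14^{2} - 81\right)^{2} = \left(2 \cdot 196 - 81\right)^{2} = \left(392 - 81\right)^{2} = 311^{2} = 96721$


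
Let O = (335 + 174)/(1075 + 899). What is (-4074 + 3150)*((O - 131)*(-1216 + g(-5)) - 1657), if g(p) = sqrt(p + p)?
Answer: -6832329724/47 + 5677870*I*sqrt(10)/47 ≈ -1.4537e+8 + 3.8202e+5*I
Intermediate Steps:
O = 509/1974 ≈ 0.25785
g(p) = sqrt(2)*sqrt(p) (g(p) = sqrt(2*p) = sqrt(2)*sqrt(p))
(-4074 + 3150)*((O - 131)*(-1216 + g(-5)) - 1657) = (-4074 + 3150)*((509/1974 - 131)*(-1216 + sqrt(2)*sqrt(-5)) - 1657) = -924*(-258085*(-1216 + sqrt(2)*(I*sqrt(5)))/1974 - 1657) = -924*(-258085*(-1216 + I*sqrt(10))/1974 - 1657) = -924*((156915680/987 - 258085*I*sqrt(10)/1974) - 1657) = -924*(155280221/987 - 258085*I*sqrt(10)/1974) = -6832329724/47 + 5677870*I*sqrt(10)/47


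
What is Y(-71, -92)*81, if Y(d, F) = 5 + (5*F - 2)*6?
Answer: -224127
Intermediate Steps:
Y(d, F) = -7 + 30*F (Y(d, F) = 5 + (-2 + 5*F)*6 = 5 + (-12 + 30*F) = -7 + 30*F)
Y(-71, -92)*81 = (-7 + 30*(-92))*81 = (-7 - 2760)*81 = -2767*81 = -224127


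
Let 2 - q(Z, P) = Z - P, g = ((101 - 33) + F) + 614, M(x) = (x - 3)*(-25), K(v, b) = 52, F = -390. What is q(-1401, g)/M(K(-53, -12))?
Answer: -339/245 ≈ -1.3837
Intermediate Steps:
M(x) = 75 - 25*x (M(x) = (-3 + x)*(-25) = 75 - 25*x)
g = 292 (g = ((101 - 33) - 390) + 614 = (68 - 390) + 614 = -322 + 614 = 292)
q(Z, P) = 2 + P - Z (q(Z, P) = 2 - (Z - P) = 2 + (P - Z) = 2 + P - Z)
q(-1401, g)/M(K(-53, -12)) = (2 + 292 - 1*(-1401))/(75 - 25*52) = (2 + 292 + 1401)/(75 - 1300) = 1695/(-1225) = 1695*(-1/1225) = -339/245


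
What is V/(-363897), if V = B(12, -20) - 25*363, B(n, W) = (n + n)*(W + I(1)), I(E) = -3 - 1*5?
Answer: 1083/40433 ≈ 0.026785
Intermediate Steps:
I(E) = -8 (I(E) = -3 - 5 = -8)
B(n, W) = 2*n*(-8 + W) (B(n, W) = (n + n)*(W - 8) = (2*n)*(-8 + W) = 2*n*(-8 + W))
V = -9747 (V = 2*12*(-8 - 20) - 25*363 = 2*12*(-28) - 9075 = -672 - 9075 = -9747)
V/(-363897) = -9747/(-363897) = -9747*(-1/363897) = 1083/40433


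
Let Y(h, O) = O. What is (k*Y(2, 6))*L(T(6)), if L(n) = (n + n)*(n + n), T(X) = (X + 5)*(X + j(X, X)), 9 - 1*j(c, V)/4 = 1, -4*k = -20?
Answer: 20966880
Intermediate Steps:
k = 5 (k = -1/4*(-20) = 5)
j(c, V) = 32 (j(c, V) = 36 - 4*1 = 36 - 4 = 32)
T(X) = (5 + X)*(32 + X) (T(X) = (X + 5)*(X + 32) = (5 + X)*(32 + X))
L(n) = 4*n**2 (L(n) = (2*n)*(2*n) = 4*n**2)
(k*Y(2, 6))*L(T(6)) = (5*6)*(4*(160 + 6**2 + 37*6)**2) = 30*(4*(160 + 36 + 222)**2) = 30*(4*418**2) = 30*(4*174724) = 30*698896 = 20966880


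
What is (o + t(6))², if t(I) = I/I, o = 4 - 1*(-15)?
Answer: 400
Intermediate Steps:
o = 19 (o = 4 + 15 = 19)
t(I) = 1
(o + t(6))² = (19 + 1)² = 20² = 400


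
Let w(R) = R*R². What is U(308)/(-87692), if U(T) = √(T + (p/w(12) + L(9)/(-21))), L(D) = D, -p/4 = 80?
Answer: -√76251/1381149 ≈ -0.00019993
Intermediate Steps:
p = -320 (p = -4*80 = -320)
w(R) = R³
U(T) = √(-116/189 + T) (U(T) = √(T + (-320/(12³) + 9/(-21))) = √(T + (-320/1728 + 9*(-1/21))) = √(T + (-320*1/1728 - 3/7)) = √(T + (-5/27 - 3/7)) = √(T - 116/189) = √(-116/189 + T))
U(308)/(-87692) = (√(-2436 + 3969*308)/63)/(-87692) = (√(-2436 + 1222452)/63)*(-1/87692) = (√1220016/63)*(-1/87692) = ((4*√76251)/63)*(-1/87692) = (4*√76251/63)*(-1/87692) = -√76251/1381149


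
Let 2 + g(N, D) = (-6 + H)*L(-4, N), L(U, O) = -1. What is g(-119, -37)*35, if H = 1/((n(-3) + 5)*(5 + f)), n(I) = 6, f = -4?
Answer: 1505/11 ≈ 136.82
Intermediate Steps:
H = 1/11 (H = 1/((6 + 5)*(5 - 4)) = 1/(11*1) = 1/11 ≈ 0.090909)
g(N, D) = 43/11 (g(N, D) = -2 + (-6 + 1/11)*(-1) = -2 - 65/11*(-1) = -2 + 65/11 = 43/11)
g(-119, -37)*35 = (43/11)*35 = 1505/11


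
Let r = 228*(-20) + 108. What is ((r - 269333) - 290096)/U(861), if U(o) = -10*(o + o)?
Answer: 563881/17220 ≈ 32.746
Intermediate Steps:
r = -4452 (r = -4560 + 108 = -4452)
U(o) = -20*o
((r - 269333) - 290096)/U(861) = ((-4452 - 269333) - 290096)/((-20*861)) = (-273785 - 290096)/(-17220) = -563881*(-1/17220) = 563881/17220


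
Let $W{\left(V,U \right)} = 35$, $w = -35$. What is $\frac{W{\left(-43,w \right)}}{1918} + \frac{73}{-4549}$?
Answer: $\frac{2743}{1246426} \approx 0.0022007$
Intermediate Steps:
$\frac{W{\left(-43,w \right)}}{1918} + \frac{73}{-4549} = \frac{35}{1918} + \frac{73}{-4549} = 35 \cdot \frac{1}{1918} + 73 \left(- \frac{1}{4549}\right) = \frac{5}{274} - \frac{73}{4549} = \frac{2743}{1246426}$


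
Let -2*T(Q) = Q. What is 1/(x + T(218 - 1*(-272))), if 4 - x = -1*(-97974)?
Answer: -1/98215 ≈ -1.0182e-5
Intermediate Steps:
T(Q) = -Q/2
x = -97970 (x = 4 - (-1)*(-97974) = 4 - 1*97974 = 4 - 97974 = -97970)
1/(x + T(218 - 1*(-272))) = 1/(-97970 - (218 - 1*(-272))/2) = 1/(-97970 - (218 + 272)/2) = 1/(-97970 - 1/2*490) = 1/(-97970 - 245) = 1/(-98215) = -1/98215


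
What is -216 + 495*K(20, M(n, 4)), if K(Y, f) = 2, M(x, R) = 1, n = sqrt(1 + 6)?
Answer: 774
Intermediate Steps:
n = sqrt(7) ≈ 2.6458
-216 + 495*K(20, M(n, 4)) = -216 + 495*2 = -216 + 990 = 774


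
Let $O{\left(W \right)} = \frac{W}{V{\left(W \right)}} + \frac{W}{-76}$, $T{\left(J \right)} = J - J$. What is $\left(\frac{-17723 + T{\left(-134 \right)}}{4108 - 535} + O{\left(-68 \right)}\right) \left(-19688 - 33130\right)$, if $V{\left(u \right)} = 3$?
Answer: $\frac{31950805408}{22629} \approx 1.4119 \cdot 10^{6}$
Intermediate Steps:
$T{\left(J \right)} = 0$
$O{\left(W \right)} = \frac{73 W}{228}$ ($O{\left(W \right)} = \frac{W}{3} + \frac{W}{-76} = W \frac{1}{3} + W \left(- \frac{1}{76}\right) = \frac{W}{3} - \frac{W}{76} = \frac{73 W}{228}$)
$\left(\frac{-17723 + T{\left(-134 \right)}}{4108 - 535} + O{\left(-68 \right)}\right) \left(-19688 - 33130\right) = \left(\frac{-17723 + 0}{4108 - 535} + \frac{73}{228} \left(-68\right)\right) \left(-19688 - 33130\right) = \left(- \frac{17723}{3573} - \frac{1241}{57}\right) \left(-52818\right) = \left(- \frac{1814768}{67887}\right) \left(-52818\right) = \frac{31950805408}{22629}$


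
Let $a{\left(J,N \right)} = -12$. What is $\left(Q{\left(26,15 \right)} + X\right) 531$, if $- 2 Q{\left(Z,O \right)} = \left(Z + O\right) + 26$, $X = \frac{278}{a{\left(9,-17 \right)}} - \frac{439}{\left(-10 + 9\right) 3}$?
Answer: $47613$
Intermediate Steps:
$X = \frac{739}{6}$ ($X = \frac{278}{-12} - \frac{439}{\left(-10 + 9\right) 3} = 278 \left(- \frac{1}{12}\right) - \frac{439}{\left(-1\right) 3} = - \frac{139}{6} - \frac{439}{-3} = - \frac{139}{6} - - \frac{439}{3} = - \frac{139}{6} + \frac{439}{3} = \frac{739}{6} \approx 123.17$)
$Q{\left(Z,O \right)} = -13 - \frac{O}{2} - \frac{Z}{2}$ ($Q{\left(Z,O \right)} = - \frac{\left(Z + O\right) + 26}{2} = - \frac{\left(O + Z\right) + 26}{2} = - \frac{26 + O + Z}{2} = -13 - \frac{O}{2} - \frac{Z}{2}$)
$\left(Q{\left(26,15 \right)} + X\right) 531 = \left(\left(-13 - \frac{15}{2} - 13\right) + \frac{739}{6}\right) 531 = \left(- \frac{67}{2} + \frac{739}{6}\right) 531 = \frac{269}{3} \cdot 531 = 47613$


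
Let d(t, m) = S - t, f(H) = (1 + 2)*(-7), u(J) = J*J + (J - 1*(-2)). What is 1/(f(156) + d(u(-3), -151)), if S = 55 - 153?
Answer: -1/127 ≈ -0.0078740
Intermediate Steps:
u(J) = 2 + J + J² (u(J) = J² + (J + 2) = J² + (2 + J) = 2 + J + J²)
S = -98
f(H) = -21 (f(H) = 3*(-7) = -21)
d(t, m) = -98 - t
1/(f(156) + d(u(-3), -151)) = 1/(-21 + (-98 - (2 - 3 + (-3)²))) = 1/(-21 + (-98 - (2 - 3 + 9))) = 1/(-21 + (-98 - 1*8)) = 1/(-21 + (-98 - 8)) = 1/(-21 - 106) = 1/(-127) = -1/127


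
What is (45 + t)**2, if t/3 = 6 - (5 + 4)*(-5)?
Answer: 39204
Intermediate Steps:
t = 153 (t = 3*(6 - (5 + 4)*(-5)) = 3*(6 - 9*(-5)) = 3*(6 - 1*(-45)) = 3*(6 + 45) = 3*51 = 153)
(45 + t)**2 = (45 + 153)**2 = 198**2 = 39204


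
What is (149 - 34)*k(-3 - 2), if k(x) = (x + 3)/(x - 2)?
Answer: 230/7 ≈ 32.857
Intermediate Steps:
k(x) = (3 + x)/(-2 + x)
(149 - 34)*k(-3 - 2) = (149 - 34)*((3 + (-3 - 2))/(-2 + (-3 - 2))) = 115*((3 - 5)/(-2 - 5)) = 115*(-2/(-7)) = 115*(-⅐*(-2)) = 115*(2/7) = 230/7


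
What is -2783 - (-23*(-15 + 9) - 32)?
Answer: -2889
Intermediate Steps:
-2783 - (-23*(-15 + 9) - 32) = -2783 - (-23*(-6) - 32) = -2783 - (138 - 32) = -2783 - 1*106 = -2783 - 106 = -2889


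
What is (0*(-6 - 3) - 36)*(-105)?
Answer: 3780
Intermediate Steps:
(0*(-6 - 3) - 36)*(-105) = (0*(-9) - 36)*(-105) = (0 - 36)*(-105) = -36*(-105) = 3780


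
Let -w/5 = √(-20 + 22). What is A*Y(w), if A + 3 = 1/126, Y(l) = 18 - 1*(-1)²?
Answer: -6409/126 ≈ -50.865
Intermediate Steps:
w = -5*√2 (w = -5*√(-20 + 22) = -5*√2 ≈ -7.0711)
Y(l) = 17 (Y(l) = 18 - 1*1 = 18 - 1 = 17)
A = -377/126 (A = -3 + 1/126 = -377/126 ≈ -2.9921)
A*Y(w) = -377/126*17 = -6409/126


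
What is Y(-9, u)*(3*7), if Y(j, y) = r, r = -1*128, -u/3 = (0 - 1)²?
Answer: -2688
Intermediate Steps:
u = -3 (u = -3*(0 - 1)² = -3*(-1)² = -3*1 = -3)
r = -128
Y(j, y) = -128
Y(-9, u)*(3*7) = -384*7 = -128*21 = -2688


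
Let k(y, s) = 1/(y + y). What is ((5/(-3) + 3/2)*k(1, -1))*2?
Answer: -⅙ ≈ -0.16667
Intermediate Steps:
k(y, s) = 1/(2*y)
((5/(-3) + 3/2)*k(1, -1))*2 = ((5/(-3) + 3/2)*((½)/1))*2 = ((5*(-⅓) + 3*(½))*((½)*1))*2 = ((-5/3 + 3/2)*(½))*2 = -⅙*½*2 = -1/12*2 = -⅙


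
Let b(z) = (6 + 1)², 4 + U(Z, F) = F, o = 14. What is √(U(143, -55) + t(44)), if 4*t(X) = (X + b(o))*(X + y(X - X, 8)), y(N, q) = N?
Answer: 2*√241 ≈ 31.048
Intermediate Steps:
U(Z, F) = -4 + F
b(z) = 49 (b(z) = 7² = 49)
t(X) = X*(49 + X)/4 (t(X) = ((X + 49)*(X + (X - X)))/4 = ((49 + X)*(X + 0))/4 = ((49 + X)*X)/4 = (X*(49 + X))/4 = X*(49 + X)/4)
√(U(143, -55) + t(44)) = √((-4 - 55) + (¼)*44*(49 + 44)) = √(-59 + (¼)*44*93) = √(-59 + 1023) = √964 = 2*√241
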